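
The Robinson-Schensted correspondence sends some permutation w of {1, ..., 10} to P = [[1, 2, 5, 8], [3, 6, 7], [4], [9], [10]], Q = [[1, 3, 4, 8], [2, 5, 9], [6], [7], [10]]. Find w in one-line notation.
Reverse the RSK construction: for i from n down to 1, find the cell of Q containing i, remove the entry at that cell from P, and reverse-bump it up through P; the value ejected from row 1 is w(i).

Step i=10: Q has 10 at row 5, column 1; remove 10 from row 5 of P and reverse-bump: 10 enters row 4 and ejects 9; 9 enters row 3 and ejects 4; 4 enters row 2 and ejects 3; 3 enters row 1 and ejects 2. So w(10) = 2. P is now [[1, 3, 5, 8], [4, 6, 7], [9], [10]].
Step i=9: Q has 9 at row 2, column 3; remove 7 from row 2 of P and reverse-bump: 7 enters row 1 and ejects 5. So w(9) = 5. P is now [[1, 3, 7, 8], [4, 6], [9], [10]].
Step i=8: Q has 8 at row 1, column 4; remove that cell from P, ejecting 8. So w(8) = 8. P is now [[1, 3, 7], [4, 6], [9], [10]].
Step i=7: Q has 7 at row 4, column 1; remove 10 from row 4 of P and reverse-bump: 10 enters row 3 and ejects 9; 9 enters row 2 and ejects 6; 6 enters row 1 and ejects 3. So w(7) = 3. P is now [[1, 6, 7], [4, 9], [10]].
Step i=6: Q has 6 at row 3, column 1; remove 10 from row 3 of P and reverse-bump: 10 enters row 2 and ejects 9; 9 enters row 1 and ejects 7. So w(6) = 7. P is now [[1, 6, 9], [4, 10]].
Step i=5: Q has 5 at row 2, column 2; remove 10 from row 2 of P and reverse-bump: 10 enters row 1 and ejects 9. So w(5) = 9. P is now [[1, 6, 10], [4]].
Step i=4: Q has 4 at row 1, column 3; remove that cell from P, ejecting 10. So w(4) = 10. P is now [[1, 6], [4]].
Step i=3: Q has 3 at row 1, column 2; remove that cell from P, ejecting 6. So w(3) = 6. P is now [[1], [4]].
Step i=2: Q has 2 at row 2, column 1; remove 4 from row 2 of P and reverse-bump: 4 enters row 1 and ejects 1. So w(2) = 1. P is now [[4]].
Step i=1: Q has 1 at row 1, column 1; remove that cell from P, ejecting 4. So w(1) = 4. P is now [].

So w = 4 1 6 10 9 7 3 8 5 2.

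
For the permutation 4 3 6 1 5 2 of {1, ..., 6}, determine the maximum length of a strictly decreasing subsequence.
3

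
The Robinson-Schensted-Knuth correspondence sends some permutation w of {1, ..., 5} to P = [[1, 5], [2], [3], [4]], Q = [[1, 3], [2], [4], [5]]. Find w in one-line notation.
4 3 5 2 1

Reverse the RSK construction: for i from n down to 1, find the cell of Q containing i, remove the entry at that cell from P, and reverse-bump it up through P; the value ejected from row 1 is w(i).

Step i=5: Q has 5 at row 4, column 1; remove 4 from row 4 of P and reverse-bump: 4 enters row 3 and ejects 3; 3 enters row 2 and ejects 2; 2 enters row 1 and ejects 1. So w(5) = 1. P is now [[2, 5], [3], [4]].
Step i=4: Q has 4 at row 3, column 1; remove 4 from row 3 of P and reverse-bump: 4 enters row 2 and ejects 3; 3 enters row 1 and ejects 2. So w(4) = 2. P is now [[3, 5], [4]].
Step i=3: Q has 3 at row 1, column 2; remove that cell from P, ejecting 5. So w(3) = 5. P is now [[3], [4]].
Step i=2: Q has 2 at row 2, column 1; remove 4 from row 2 of P and reverse-bump: 4 enters row 1 and ejects 3. So w(2) = 3. P is now [[4]].
Step i=1: Q has 1 at row 1, column 1; remove that cell from P, ejecting 4. So w(1) = 4. P is now [].

So w = 4 3 5 2 1.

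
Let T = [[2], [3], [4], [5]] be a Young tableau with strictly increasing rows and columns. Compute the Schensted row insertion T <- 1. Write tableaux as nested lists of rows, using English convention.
[[1], [2], [3], [4], [5]]

In row 1, 1 replaces 2 (the leftmost entry greater than 1); 2 is bumped to row 2. In row 2, 2 replaces 3 (the leftmost entry greater than 2); 3 is bumped to row 3. In row 3, 3 replaces 4 (the leftmost entry greater than 3); 4 is bumped to row 4. In row 4, 4 replaces 5 (the leftmost entry greater than 4); 5 is bumped to row 5. 5 starts a new row 5. The new tableau is [[1], [2], [3], [4], [5]].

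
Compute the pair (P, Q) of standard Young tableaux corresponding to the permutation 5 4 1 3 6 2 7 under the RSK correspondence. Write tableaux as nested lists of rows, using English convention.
P = [[1, 2, 6, 7], [3], [4], [5]], Q = [[1, 4, 5, 7], [2], [3], [6]]

Insert each entry of the permutation into P by Schensted row insertion, recording in Q the position of each new cell.

Insert 5: appended to row 1. P = [[5]].
Insert 4: 4 bumps 5 from row 1; 5 starts row 2. P = [[4], [5]].
Insert 1: 1 bumps 4 from row 1; 4 bumps 5 from row 2; 5 starts row 3. P = [[1], [4], [5]].
Insert 3: appended to row 1. P = [[1, 3], [4], [5]].
Insert 6: appended to row 1. P = [[1, 3, 6], [4], [5]].
Insert 2: 2 bumps 3 from row 1; 3 bumps 4 from row 2; 4 bumps 5 from row 3; 5 starts row 4. P = [[1, 2, 6], [3], [4], [5]].
Insert 7: appended to row 1. P = [[1, 2, 6, 7], [3], [4], [5]].

So P = [[1, 2, 6, 7], [3], [4], [5]], Q = [[1, 4, 5, 7], [2], [3], [6]].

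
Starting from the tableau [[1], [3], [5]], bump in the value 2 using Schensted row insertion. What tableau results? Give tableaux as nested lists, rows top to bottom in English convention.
2 is larger than every entry of row 1, so it is appended to row 1. The new tableau is [[1, 2], [3], [5]].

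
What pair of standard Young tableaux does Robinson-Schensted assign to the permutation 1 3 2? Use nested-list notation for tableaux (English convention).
Insert each entry of the permutation into P by Schensted row insertion, recording in Q the position of each new cell.

Insert 1: appended to row 1. P = [[1]].
Insert 3: appended to row 1. P = [[1, 3]].
Insert 2: 2 bumps 3 from row 1; 3 starts row 2. P = [[1, 2], [3]].

So P = [[1, 2], [3]], Q = [[1, 2], [3]].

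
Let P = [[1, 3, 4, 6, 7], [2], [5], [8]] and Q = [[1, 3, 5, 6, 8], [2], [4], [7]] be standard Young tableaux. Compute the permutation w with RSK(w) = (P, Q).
8 2 5 3 4 6 1 7

Reverse the RSK construction: for i from n down to 1, find the cell of Q containing i, remove the entry at that cell from P, and reverse-bump it up through P; the value ejected from row 1 is w(i).

Step i=8: Q has 8 at row 1, column 5; remove that cell from P, ejecting 7. So w(8) = 7. P is now [[1, 3, 4, 6], [2], [5], [8]].
Step i=7: Q has 7 at row 4, column 1; remove 8 from row 4 of P and reverse-bump: 8 enters row 3 and ejects 5; 5 enters row 2 and ejects 2; 2 enters row 1 and ejects 1. So w(7) = 1. P is now [[2, 3, 4, 6], [5], [8]].
Step i=6: Q has 6 at row 1, column 4; remove that cell from P, ejecting 6. So w(6) = 6. P is now [[2, 3, 4], [5], [8]].
Step i=5: Q has 5 at row 1, column 3; remove that cell from P, ejecting 4. So w(5) = 4. P is now [[2, 3], [5], [8]].
Step i=4: Q has 4 at row 3, column 1; remove 8 from row 3 of P and reverse-bump: 8 enters row 2 and ejects 5; 5 enters row 1 and ejects 3. So w(4) = 3. P is now [[2, 5], [8]].
Step i=3: Q has 3 at row 1, column 2; remove that cell from P, ejecting 5. So w(3) = 5. P is now [[2], [8]].
Step i=2: Q has 2 at row 2, column 1; remove 8 from row 2 of P and reverse-bump: 8 enters row 1 and ejects 2. So w(2) = 2. P is now [[8]].
Step i=1: Q has 1 at row 1, column 1; remove that cell from P, ejecting 8. So w(1) = 8. P is now [].

So w = 8 2 5 3 4 6 1 7.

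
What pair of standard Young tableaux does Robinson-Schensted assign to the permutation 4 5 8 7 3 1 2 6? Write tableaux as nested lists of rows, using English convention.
Insert each entry of the permutation into P by Schensted row insertion, recording in Q the position of each new cell.

Insert 4: appended to row 1. P = [[4]], Q = [[1]].
Insert 5: appended to row 1. P = [[4, 5]], Q = [[1, 2]].
Insert 8: appended to row 1. P = [[4, 5, 8]], Q = [[1, 2, 3]].
Insert 7: 7 bumps 8 from row 1; 8 starts row 2. P = [[4, 5, 7], [8]], Q = [[1, 2, 3], [4]].
Insert 3: 3 bumps 4 from row 1; 4 bumps 8 from row 2; 8 starts row 3. P = [[3, 5, 7], [4], [8]], Q = [[1, 2, 3], [4], [5]].
Insert 1: 1 bumps 3 from row 1; 3 bumps 4 from row 2; 4 bumps 8 from row 3; 8 starts row 4. P = [[1, 5, 7], [3], [4], [8]], Q = [[1, 2, 3], [4], [5], [6]].
Insert 2: 2 bumps 5 from row 1; 5 appends to row 2. P = [[1, 2, 7], [3, 5], [4], [8]], Q = [[1, 2, 3], [4, 7], [5], [6]].
Insert 6: 6 bumps 7 from row 1; 7 appends to row 2. P = [[1, 2, 6], [3, 5, 7], [4], [8]], Q = [[1, 2, 3], [4, 7, 8], [5], [6]].

So P = [[1, 2, 6], [3, 5, 7], [4], [8]], Q = [[1, 2, 3], [4, 7, 8], [5], [6]].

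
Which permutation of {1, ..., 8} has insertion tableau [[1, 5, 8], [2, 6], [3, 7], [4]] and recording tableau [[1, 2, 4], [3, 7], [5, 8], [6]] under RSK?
Reverse the RSK construction: for i from n down to 1, find the cell of Q containing i, remove the entry at that cell from P, and reverse-bump it up through P; the value ejected from row 1 is w(i).

Step i=8: Q has 8 at row 3, column 2; remove 7 from row 3 of P and reverse-bump: 7 enters row 2 and ejects 6; 6 enters row 1 and ejects 5. So w(8) = 5. P is now [[1, 6, 8], [2, 7], [3], [4]].
Step i=7: Q has 7 at row 2, column 2; remove 7 from row 2 of P and reverse-bump: 7 enters row 1 and ejects 6. So w(7) = 6. P is now [[1, 7, 8], [2], [3], [4]].
Step i=6: Q has 6 at row 4, column 1; remove 4 from row 4 of P and reverse-bump: 4 enters row 3 and ejects 3; 3 enters row 2 and ejects 2; 2 enters row 1 and ejects 1. So w(6) = 1. P is now [[2, 7, 8], [3], [4]].
Step i=5: Q has 5 at row 3, column 1; remove 4 from row 3 of P and reverse-bump: 4 enters row 2 and ejects 3; 3 enters row 1 and ejects 2. So w(5) = 2. P is now [[3, 7, 8], [4]].
Step i=4: Q has 4 at row 1, column 3; remove that cell from P, ejecting 8. So w(4) = 8. P is now [[3, 7], [4]].
Step i=3: Q has 3 at row 2, column 1; remove 4 from row 2 of P and reverse-bump: 4 enters row 1 and ejects 3. So w(3) = 3. P is now [[4, 7]].
Step i=2: Q has 2 at row 1, column 2; remove that cell from P, ejecting 7. So w(2) = 7. P is now [[4]].
Step i=1: Q has 1 at row 1, column 1; remove that cell from P, ejecting 4. So w(1) = 4. P is now [].

So w = 4 7 3 8 2 1 6 5.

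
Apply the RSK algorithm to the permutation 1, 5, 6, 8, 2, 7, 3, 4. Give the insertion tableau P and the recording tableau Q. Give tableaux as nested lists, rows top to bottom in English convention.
Insert each entry of the permutation into P by Schensted row insertion, recording in Q the position of each new cell.

Insert 1: appended to row 1. P = [[1]].
Insert 5: appended to row 1. P = [[1, 5]].
Insert 6: appended to row 1. P = [[1, 5, 6]].
Insert 8: appended to row 1. P = [[1, 5, 6, 8]].
Insert 2: 2 bumps 5 from row 1; 5 starts row 2. P = [[1, 2, 6, 8], [5]].
Insert 7: 7 bumps 8 from row 1; 8 appends to row 2. P = [[1, 2, 6, 7], [5, 8]].
Insert 3: 3 bumps 6 from row 1; 6 bumps 8 from row 2; 8 starts row 3. P = [[1, 2, 3, 7], [5, 6], [8]].
Insert 4: 4 bumps 7 from row 1; 7 appends to row 2. P = [[1, 2, 3, 4], [5, 6, 7], [8]].

So P = [[1, 2, 3, 4], [5, 6, 7], [8]], Q = [[1, 2, 3, 4], [5, 6, 8], [7]].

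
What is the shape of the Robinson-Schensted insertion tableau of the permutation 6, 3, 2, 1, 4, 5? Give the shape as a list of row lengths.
[3, 1, 1, 1]

Row-insert each entry into an empty tableau.

After inserting 6: P = [[6]].
After inserting 3: P = [[3], [6]].
After inserting 2: P = [[2], [3], [6]].
After inserting 1: P = [[1], [2], [3], [6]].
After inserting 4: P = [[1, 4], [2], [3], [6]].
After inserting 5: P = [[1, 4, 5], [2], [3], [6]].

The final insertion tableau P = [[1, 4, 5], [2], [3], [6]] has shape [3, 1, 1, 1].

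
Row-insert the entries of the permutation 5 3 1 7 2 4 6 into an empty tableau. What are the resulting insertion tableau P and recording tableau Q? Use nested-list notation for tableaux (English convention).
P = [[1, 2, 4, 6], [3, 7], [5]], Q = [[1, 4, 6, 7], [2, 5], [3]]

Insert each entry of the permutation into P by Schensted row insertion, recording in Q the position of each new cell.

Insert 5: appended to row 1. P = [[5]], Q = [[1]].
Insert 3: 3 bumps 5 from row 1; 5 starts row 2. P = [[3], [5]], Q = [[1], [2]].
Insert 1: 1 bumps 3 from row 1; 3 bumps 5 from row 2; 5 starts row 3. P = [[1], [3], [5]], Q = [[1], [2], [3]].
Insert 7: appended to row 1. P = [[1, 7], [3], [5]], Q = [[1, 4], [2], [3]].
Insert 2: 2 bumps 7 from row 1; 7 appends to row 2. P = [[1, 2], [3, 7], [5]], Q = [[1, 4], [2, 5], [3]].
Insert 4: appended to row 1. P = [[1, 2, 4], [3, 7], [5]], Q = [[1, 4, 6], [2, 5], [3]].
Insert 6: appended to row 1. P = [[1, 2, 4, 6], [3, 7], [5]], Q = [[1, 4, 6, 7], [2, 5], [3]].

So P = [[1, 2, 4, 6], [3, 7], [5]], Q = [[1, 4, 6, 7], [2, 5], [3]].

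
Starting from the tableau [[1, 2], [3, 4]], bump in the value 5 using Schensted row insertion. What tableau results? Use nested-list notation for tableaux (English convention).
[[1, 2, 5], [3, 4]]

5 is larger than every entry of row 1, so it is appended to row 1. The new tableau is [[1, 2, 5], [3, 4]].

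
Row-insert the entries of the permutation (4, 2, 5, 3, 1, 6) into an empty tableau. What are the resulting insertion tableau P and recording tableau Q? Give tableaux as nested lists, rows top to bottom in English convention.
P = [[1, 3, 6], [2, 5], [4]], Q = [[1, 3, 6], [2, 4], [5]]

Insert each entry of the permutation into P by Schensted row insertion, recording in Q the position of each new cell.

Insert 4: appended to row 1. P = [[4]], Q = [[1]].
Insert 2: 2 bumps 4 from row 1; 4 starts row 2. P = [[2], [4]], Q = [[1], [2]].
Insert 5: appended to row 1. P = [[2, 5], [4]], Q = [[1, 3], [2]].
Insert 3: 3 bumps 5 from row 1; 5 appends to row 2. P = [[2, 3], [4, 5]], Q = [[1, 3], [2, 4]].
Insert 1: 1 bumps 2 from row 1; 2 bumps 4 from row 2; 4 starts row 3. P = [[1, 3], [2, 5], [4]], Q = [[1, 3], [2, 4], [5]].
Insert 6: appended to row 1. P = [[1, 3, 6], [2, 5], [4]], Q = [[1, 3, 6], [2, 4], [5]].

So P = [[1, 3, 6], [2, 5], [4]], Q = [[1, 3, 6], [2, 4], [5]].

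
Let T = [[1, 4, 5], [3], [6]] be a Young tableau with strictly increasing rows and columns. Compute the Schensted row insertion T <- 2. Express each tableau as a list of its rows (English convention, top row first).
In row 1, 2 replaces 4 (the leftmost entry greater than 2); 4 is bumped to row 2. 4 is appended to row 2. The new tableau is [[1, 2, 5], [3, 4], [6]].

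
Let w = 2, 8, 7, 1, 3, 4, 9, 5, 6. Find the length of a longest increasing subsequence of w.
5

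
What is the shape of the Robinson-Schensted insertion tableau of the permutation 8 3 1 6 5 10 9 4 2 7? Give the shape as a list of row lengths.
Row-insert each entry into an empty tableau.

After inserting 8: P = [[8]].
After inserting 3: P = [[3], [8]].
After inserting 1: P = [[1], [3], [8]].
After inserting 6: P = [[1, 6], [3], [8]].
After inserting 5: P = [[1, 5], [3, 6], [8]].
After inserting 10: P = [[1, 5, 10], [3, 6], [8]].
After inserting 9: P = [[1, 5, 9], [3, 6, 10], [8]].
After inserting 4: P = [[1, 4, 9], [3, 5, 10], [6], [8]].
After inserting 2: P = [[1, 2, 9], [3, 4, 10], [5], [6], [8]].
After inserting 7: P = [[1, 2, 7], [3, 4, 9], [5, 10], [6], [8]].

The final insertion tableau P = [[1, 2, 7], [3, 4, 9], [5, 10], [6], [8]] has shape [3, 3, 2, 1, 1].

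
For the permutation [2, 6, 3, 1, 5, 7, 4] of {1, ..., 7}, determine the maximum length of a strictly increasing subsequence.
4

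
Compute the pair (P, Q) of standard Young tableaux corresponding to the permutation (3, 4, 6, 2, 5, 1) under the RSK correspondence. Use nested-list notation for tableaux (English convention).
Insert each entry of the permutation into P by Schensted row insertion, recording in Q the position of each new cell.

Insert 3: appended to row 1. P = [[3]], Q = [[1]].
Insert 4: appended to row 1. P = [[3, 4]], Q = [[1, 2]].
Insert 6: appended to row 1. P = [[3, 4, 6]], Q = [[1, 2, 3]].
Insert 2: 2 bumps 3 from row 1; 3 starts row 2. P = [[2, 4, 6], [3]], Q = [[1, 2, 3], [4]].
Insert 5: 5 bumps 6 from row 1; 6 appends to row 2. P = [[2, 4, 5], [3, 6]], Q = [[1, 2, 3], [4, 5]].
Insert 1: 1 bumps 2 from row 1; 2 bumps 3 from row 2; 3 starts row 3. P = [[1, 4, 5], [2, 6], [3]], Q = [[1, 2, 3], [4, 5], [6]].

So P = [[1, 4, 5], [2, 6], [3]], Q = [[1, 2, 3], [4, 5], [6]].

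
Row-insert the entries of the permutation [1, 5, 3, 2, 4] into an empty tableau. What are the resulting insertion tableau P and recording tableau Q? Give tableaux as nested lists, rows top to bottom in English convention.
Insert each entry of the permutation into P by Schensted row insertion, recording in Q the position of each new cell.

After inserting 1: P = [[1]].
After inserting 5: P = [[1, 5]].
After inserting 3: P = [[1, 3], [5]].
After inserting 2: P = [[1, 2], [3], [5]].
After inserting 4: P = [[1, 2, 4], [3], [5]].

So P = [[1, 2, 4], [3], [5]], Q = [[1, 2, 5], [3], [4]].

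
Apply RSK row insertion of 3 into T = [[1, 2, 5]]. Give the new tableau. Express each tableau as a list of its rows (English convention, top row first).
In row 1, 3 replaces 5 (the leftmost entry greater than 3); 5 is bumped to row 2. 5 starts a new row 2. The new tableau is [[1, 2, 3], [5]].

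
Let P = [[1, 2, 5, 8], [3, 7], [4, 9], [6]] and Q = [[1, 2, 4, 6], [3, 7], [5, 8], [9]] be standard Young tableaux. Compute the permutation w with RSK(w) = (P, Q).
1 6 4 7 3 9 8 5 2

Reverse the RSK construction: for i from n down to 1, find the cell of Q containing i, remove the entry at that cell from P, and reverse-bump it up through P; the value ejected from row 1 is w(i).

Step i=9: Q has 9 at row 4, column 1; remove 6 from row 4 of P and reverse-bump: 6 enters row 3 and ejects 4; 4 enters row 2 and ejects 3; 3 enters row 1 and ejects 2. So w(9) = 2. P is now [[1, 3, 5, 8], [4, 7], [6, 9]].
Step i=8: Q has 8 at row 3, column 2; remove 9 from row 3 of P and reverse-bump: 9 enters row 2 and ejects 7; 7 enters row 1 and ejects 5. So w(8) = 5. P is now [[1, 3, 7, 8], [4, 9], [6]].
Step i=7: Q has 7 at row 2, column 2; remove 9 from row 2 of P and reverse-bump: 9 enters row 1 and ejects 8. So w(7) = 8. P is now [[1, 3, 7, 9], [4], [6]].
Step i=6: Q has 6 at row 1, column 4; remove that cell from P, ejecting 9. So w(6) = 9. P is now [[1, 3, 7], [4], [6]].
Step i=5: Q has 5 at row 3, column 1; remove 6 from row 3 of P and reverse-bump: 6 enters row 2 and ejects 4; 4 enters row 1 and ejects 3. So w(5) = 3. P is now [[1, 4, 7], [6]].
Step i=4: Q has 4 at row 1, column 3; remove that cell from P, ejecting 7. So w(4) = 7. P is now [[1, 4], [6]].
Step i=3: Q has 3 at row 2, column 1; remove 6 from row 2 of P and reverse-bump: 6 enters row 1 and ejects 4. So w(3) = 4. P is now [[1, 6]].
Step i=2: Q has 2 at row 1, column 2; remove that cell from P, ejecting 6. So w(2) = 6. P is now [[1]].
Step i=1: Q has 1 at row 1, column 1; remove that cell from P, ejecting 1. So w(1) = 1. P is now [].

So w = 1 6 4 7 3 9 8 5 2.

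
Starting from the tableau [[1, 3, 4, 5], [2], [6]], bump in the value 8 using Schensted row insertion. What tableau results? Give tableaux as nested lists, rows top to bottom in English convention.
8 is larger than every entry of row 1, so it is appended to row 1. The new tableau is [[1, 3, 4, 5, 8], [2], [6]].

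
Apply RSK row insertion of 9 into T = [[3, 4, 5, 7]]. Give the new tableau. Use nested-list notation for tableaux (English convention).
9 is larger than every entry of row 1, so it is appended to row 1. The new tableau is [[3, 4, 5, 7, 9]].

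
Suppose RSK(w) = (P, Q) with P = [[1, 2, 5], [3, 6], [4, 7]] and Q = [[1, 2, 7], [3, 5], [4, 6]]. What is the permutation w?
Reverse the RSK construction: for i from n down to 1, find the cell of Q containing i, remove the entry at that cell from P, and reverse-bump it up through P; the value ejected from row 1 is w(i).

Step i=7: Q has 7 at row 1, column 3; remove that cell from P, ejecting 5. So w(7) = 5. P is now [[1, 2], [3, 6], [4, 7]].
Step i=6: Q has 6 at row 3, column 2; remove 7 from row 3 of P and reverse-bump: 7 enters row 2 and ejects 6; 6 enters row 1 and ejects 2. So w(6) = 2. P is now [[1, 6], [3, 7], [4]].
Step i=5: Q has 5 at row 2, column 2; remove 7 from row 2 of P and reverse-bump: 7 enters row 1 and ejects 6. So w(5) = 6. P is now [[1, 7], [3], [4]].
Step i=4: Q has 4 at row 3, column 1; remove 4 from row 3 of P and reverse-bump: 4 enters row 2 and ejects 3; 3 enters row 1 and ejects 1. So w(4) = 1. P is now [[3, 7], [4]].
Step i=3: Q has 3 at row 2, column 1; remove 4 from row 2 of P and reverse-bump: 4 enters row 1 and ejects 3. So w(3) = 3. P is now [[4, 7]].
Step i=2: Q has 2 at row 1, column 2; remove that cell from P, ejecting 7. So w(2) = 7. P is now [[4]].
Step i=1: Q has 1 at row 1, column 1; remove that cell from P, ejecting 4. So w(1) = 4. P is now [].

So w = 4 7 3 1 6 2 5.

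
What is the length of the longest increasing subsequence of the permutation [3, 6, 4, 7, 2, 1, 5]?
3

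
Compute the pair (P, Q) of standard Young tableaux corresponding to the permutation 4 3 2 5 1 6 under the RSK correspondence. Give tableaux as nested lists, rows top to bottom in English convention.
P = [[1, 5, 6], [2], [3], [4]], Q = [[1, 4, 6], [2], [3], [5]]

Insert each entry of the permutation into P by Schensted row insertion, recording in Q the position of each new cell.

Insert 4: appended to row 1. P = [[4]].
Insert 3: 3 bumps 4 from row 1; 4 starts row 2. P = [[3], [4]].
Insert 2: 2 bumps 3 from row 1; 3 bumps 4 from row 2; 4 starts row 3. P = [[2], [3], [4]].
Insert 5: appended to row 1. P = [[2, 5], [3], [4]].
Insert 1: 1 bumps 2 from row 1; 2 bumps 3 from row 2; 3 bumps 4 from row 3; 4 starts row 4. P = [[1, 5], [2], [3], [4]].
Insert 6: appended to row 1. P = [[1, 5, 6], [2], [3], [4]].

So P = [[1, 5, 6], [2], [3], [4]], Q = [[1, 4, 6], [2], [3], [5]].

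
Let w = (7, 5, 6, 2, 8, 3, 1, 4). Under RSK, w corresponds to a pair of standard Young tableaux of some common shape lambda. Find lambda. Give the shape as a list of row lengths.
[3, 3, 1, 1]

Row-insert each entry into an empty tableau.

After inserting 7: P = [[7]].
After inserting 5: P = [[5], [7]].
After inserting 6: P = [[5, 6], [7]].
After inserting 2: P = [[2, 6], [5], [7]].
After inserting 8: P = [[2, 6, 8], [5], [7]].
After inserting 3: P = [[2, 3, 8], [5, 6], [7]].
After inserting 1: P = [[1, 3, 8], [2, 6], [5], [7]].
After inserting 4: P = [[1, 3, 4], [2, 6, 8], [5], [7]].

The final insertion tableau P = [[1, 3, 4], [2, 6, 8], [5], [7]] has shape [3, 3, 1, 1].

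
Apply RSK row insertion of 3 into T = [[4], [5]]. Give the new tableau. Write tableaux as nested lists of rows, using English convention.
[[3], [4], [5]]

In row 1, 3 replaces 4 (the leftmost entry greater than 3); 4 is bumped to row 2. In row 2, 4 replaces 5 (the leftmost entry greater than 4); 5 is bumped to row 3. 5 starts a new row 3. The new tableau is [[3], [4], [5]].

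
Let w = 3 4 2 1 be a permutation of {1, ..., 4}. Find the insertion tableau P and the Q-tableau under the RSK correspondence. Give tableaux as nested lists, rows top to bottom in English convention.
Insert each entry of the permutation into P by Schensted row insertion, recording in Q the position of each new cell.

Insert 3: appended to row 1. P = [[3]].
Insert 4: appended to row 1. P = [[3, 4]].
Insert 2: 2 bumps 3 from row 1; 3 starts row 2. P = [[2, 4], [3]].
Insert 1: 1 bumps 2 from row 1; 2 bumps 3 from row 2; 3 starts row 3. P = [[1, 4], [2], [3]].

So P = [[1, 4], [2], [3]], Q = [[1, 2], [3], [4]].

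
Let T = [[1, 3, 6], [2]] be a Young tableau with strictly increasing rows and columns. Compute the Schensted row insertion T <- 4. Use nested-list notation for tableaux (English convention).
[[1, 3, 4], [2, 6]]

In row 1, 4 replaces 6 (the leftmost entry greater than 4); 6 is bumped to row 2. 6 is appended to row 2. The new tableau is [[1, 3, 4], [2, 6]].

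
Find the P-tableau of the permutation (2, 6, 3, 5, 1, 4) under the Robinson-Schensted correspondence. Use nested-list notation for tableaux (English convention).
P = [[1, 3, 4], [2, 5], [6]]

Insert 2: appended to row 1. P = [[2]].
Insert 6: appended to row 1. P = [[2, 6]].
Insert 3: 3 bumps 6 from row 1; 6 starts row 2. P = [[2, 3], [6]].
Insert 5: appended to row 1. P = [[2, 3, 5], [6]].
Insert 1: 1 bumps 2 from row 1; 2 bumps 6 from row 2; 6 starts row 3. P = [[1, 3, 5], [2], [6]].
Insert 4: 4 bumps 5 from row 1; 5 appends to row 2. P = [[1, 3, 4], [2, 5], [6]].

So P = [[1, 3, 4], [2, 5], [6]].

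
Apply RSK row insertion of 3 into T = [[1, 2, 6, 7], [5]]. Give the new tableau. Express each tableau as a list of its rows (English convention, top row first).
[[1, 2, 3, 7], [5, 6]]

In row 1, 3 replaces 6 (the leftmost entry greater than 3); 6 is bumped to row 2. 6 is appended to row 2. The new tableau is [[1, 2, 3, 7], [5, 6]].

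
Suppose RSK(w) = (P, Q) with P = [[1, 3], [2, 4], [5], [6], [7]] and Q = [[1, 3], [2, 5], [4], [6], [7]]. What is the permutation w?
7 2 6 1 5 4 3

Reverse the RSK construction: for i from n down to 1, find the cell of Q containing i, remove the entry at that cell from P, and reverse-bump it up through P; the value ejected from row 1 is w(i).

Step i=7: Q has 7 at row 5, column 1; remove 7 from row 5 of P and reverse-bump: 7 enters row 4 and ejects 6; 6 enters row 3 and ejects 5; 5 enters row 2 and ejects 4; 4 enters row 1 and ejects 3. So w(7) = 3. P is now [[1, 4], [2, 5], [6], [7]].
Step i=6: Q has 6 at row 4, column 1; remove 7 from row 4 of P and reverse-bump: 7 enters row 3 and ejects 6; 6 enters row 2 and ejects 5; 5 enters row 1 and ejects 4. So w(6) = 4. P is now [[1, 5], [2, 6], [7]].
Step i=5: Q has 5 at row 2, column 2; remove 6 from row 2 of P and reverse-bump: 6 enters row 1 and ejects 5. So w(5) = 5. P is now [[1, 6], [2], [7]].
Step i=4: Q has 4 at row 3, column 1; remove 7 from row 3 of P and reverse-bump: 7 enters row 2 and ejects 2; 2 enters row 1 and ejects 1. So w(4) = 1. P is now [[2, 6], [7]].
Step i=3: Q has 3 at row 1, column 2; remove that cell from P, ejecting 6. So w(3) = 6. P is now [[2], [7]].
Step i=2: Q has 2 at row 2, column 1; remove 7 from row 2 of P and reverse-bump: 7 enters row 1 and ejects 2. So w(2) = 2. P is now [[7]].
Step i=1: Q has 1 at row 1, column 1; remove that cell from P, ejecting 7. So w(1) = 7. P is now [].

So w = 7 2 6 1 5 4 3.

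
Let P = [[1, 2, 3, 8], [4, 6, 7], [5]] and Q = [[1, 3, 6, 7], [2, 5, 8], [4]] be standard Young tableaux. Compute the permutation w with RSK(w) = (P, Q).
Reverse the RSK construction: for i from n down to 1, find the cell of Q containing i, remove the entry at that cell from P, and reverse-bump it up through P; the value ejected from row 1 is w(i).

Step i=8: Q has 8 at row 2, column 3; remove 7 from row 2 of P and reverse-bump: 7 enters row 1 and ejects 3. So w(8) = 3. P is now [[1, 2, 7, 8], [4, 6], [5]].
Step i=7: Q has 7 at row 1, column 4; remove that cell from P, ejecting 8. So w(7) = 8. P is now [[1, 2, 7], [4, 6], [5]].
Step i=6: Q has 6 at row 1, column 3; remove that cell from P, ejecting 7. So w(6) = 7. P is now [[1, 2], [4, 6], [5]].
Step i=5: Q has 5 at row 2, column 2; remove 6 from row 2 of P and reverse-bump: 6 enters row 1 and ejects 2. So w(5) = 2. P is now [[1, 6], [4], [5]].
Step i=4: Q has 4 at row 3, column 1; remove 5 from row 3 of P and reverse-bump: 5 enters row 2 and ejects 4; 4 enters row 1 and ejects 1. So w(4) = 1. P is now [[4, 6], [5]].
Step i=3: Q has 3 at row 1, column 2; remove that cell from P, ejecting 6. So w(3) = 6. P is now [[4], [5]].
Step i=2: Q has 2 at row 2, column 1; remove 5 from row 2 of P and reverse-bump: 5 enters row 1 and ejects 4. So w(2) = 4. P is now [[5]].
Step i=1: Q has 1 at row 1, column 1; remove that cell from P, ejecting 5. So w(1) = 5. P is now [].

So w = 5 4 6 1 2 7 8 3.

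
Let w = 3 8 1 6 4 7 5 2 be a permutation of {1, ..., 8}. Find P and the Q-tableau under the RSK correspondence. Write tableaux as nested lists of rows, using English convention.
P = [[1, 2, 5], [3, 4, 7], [6], [8]], Q = [[1, 2, 6], [3, 4, 7], [5], [8]]

Insert each entry of the permutation into P by Schensted row insertion, recording in Q the position of each new cell.

Insert 3: appended to row 1. P = [[3]], Q = [[1]].
Insert 8: appended to row 1. P = [[3, 8]], Q = [[1, 2]].
Insert 1: 1 bumps 3 from row 1; 3 starts row 2. P = [[1, 8], [3]], Q = [[1, 2], [3]].
Insert 6: 6 bumps 8 from row 1; 8 appends to row 2. P = [[1, 6], [3, 8]], Q = [[1, 2], [3, 4]].
Insert 4: 4 bumps 6 from row 1; 6 bumps 8 from row 2; 8 starts row 3. P = [[1, 4], [3, 6], [8]], Q = [[1, 2], [3, 4], [5]].
Insert 7: appended to row 1. P = [[1, 4, 7], [3, 6], [8]], Q = [[1, 2, 6], [3, 4], [5]].
Insert 5: 5 bumps 7 from row 1; 7 appends to row 2. P = [[1, 4, 5], [3, 6, 7], [8]], Q = [[1, 2, 6], [3, 4, 7], [5]].
Insert 2: 2 bumps 4 from row 1; 4 bumps 6 from row 2; 6 bumps 8 from row 3; 8 starts row 4. P = [[1, 2, 5], [3, 4, 7], [6], [8]], Q = [[1, 2, 6], [3, 4, 7], [5], [8]].

So P = [[1, 2, 5], [3, 4, 7], [6], [8]], Q = [[1, 2, 6], [3, 4, 7], [5], [8]].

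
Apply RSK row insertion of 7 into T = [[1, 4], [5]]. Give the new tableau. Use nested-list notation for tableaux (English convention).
7 is larger than every entry of row 1, so it is appended to row 1. The new tableau is [[1, 4, 7], [5]].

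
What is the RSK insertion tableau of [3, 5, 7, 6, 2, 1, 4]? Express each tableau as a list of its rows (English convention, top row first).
P = [[1, 4, 6], [2, 5], [3], [7]]

Insert 3: appended to row 1. P = [[3]].
Insert 5: appended to row 1. P = [[3, 5]].
Insert 7: appended to row 1. P = [[3, 5, 7]].
Insert 6: 6 bumps 7 from row 1; 7 starts row 2. P = [[3, 5, 6], [7]].
Insert 2: 2 bumps 3 from row 1; 3 bumps 7 from row 2; 7 starts row 3. P = [[2, 5, 6], [3], [7]].
Insert 1: 1 bumps 2 from row 1; 2 bumps 3 from row 2; 3 bumps 7 from row 3; 7 starts row 4. P = [[1, 5, 6], [2], [3], [7]].
Insert 4: 4 bumps 5 from row 1; 5 appends to row 2. P = [[1, 4, 6], [2, 5], [3], [7]].

So P = [[1, 4, 6], [2, 5], [3], [7]].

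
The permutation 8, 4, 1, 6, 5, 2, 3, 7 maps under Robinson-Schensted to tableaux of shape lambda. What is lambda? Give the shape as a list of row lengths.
[4, 2, 1, 1]

Row-insert each entry into an empty tableau.

After inserting 8: P = [[8]].
After inserting 4: P = [[4], [8]].
After inserting 1: P = [[1], [4], [8]].
After inserting 6: P = [[1, 6], [4], [8]].
After inserting 5: P = [[1, 5], [4, 6], [8]].
After inserting 2: P = [[1, 2], [4, 5], [6], [8]].
After inserting 3: P = [[1, 2, 3], [4, 5], [6], [8]].
After inserting 7: P = [[1, 2, 3, 7], [4, 5], [6], [8]].

The final insertion tableau P = [[1, 2, 3, 7], [4, 5], [6], [8]] has shape [4, 2, 1, 1].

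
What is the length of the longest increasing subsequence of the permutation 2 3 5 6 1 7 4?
5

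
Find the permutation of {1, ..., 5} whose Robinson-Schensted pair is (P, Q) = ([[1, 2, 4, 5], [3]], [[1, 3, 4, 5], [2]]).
Reverse RSK: for i = n, n-1, ..., 1, locate i in Q, remove the corresponding corner cell from P, and reverse-bump its entry up through P; the value ejected from row 1 is w(i).

So w = 3 1 2 4 5.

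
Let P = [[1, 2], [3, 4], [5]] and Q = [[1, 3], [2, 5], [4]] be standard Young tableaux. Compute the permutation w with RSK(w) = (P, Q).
5 3 4 1 2

Reverse the RSK construction: for i from n down to 1, find the cell of Q containing i, remove the entry at that cell from P, and reverse-bump it up through P; the value ejected from row 1 is w(i).

Step i=5: Q has 5 at row 2, column 2; remove 4 from row 2 of P and reverse-bump: 4 enters row 1 and ejects 2. So w(5) = 2. P is now [[1, 4], [3], [5]].
Step i=4: Q has 4 at row 3, column 1; remove 5 from row 3 of P and reverse-bump: 5 enters row 2 and ejects 3; 3 enters row 1 and ejects 1. So w(4) = 1. P is now [[3, 4], [5]].
Step i=3: Q has 3 at row 1, column 2; remove that cell from P, ejecting 4. So w(3) = 4. P is now [[3], [5]].
Step i=2: Q has 2 at row 2, column 1; remove 5 from row 2 of P and reverse-bump: 5 enters row 1 and ejects 3. So w(2) = 3. P is now [[5]].
Step i=1: Q has 1 at row 1, column 1; remove that cell from P, ejecting 5. So w(1) = 5. P is now [].

So w = 5 3 4 1 2.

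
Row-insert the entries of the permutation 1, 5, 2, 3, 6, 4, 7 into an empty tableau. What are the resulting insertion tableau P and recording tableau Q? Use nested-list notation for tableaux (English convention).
Insert each entry of the permutation into P by Schensted row insertion, recording in Q the position of each new cell.

Insert 1: appended to row 1. P = [[1]].
Insert 5: appended to row 1. P = [[1, 5]].
Insert 2: 2 bumps 5 from row 1; 5 starts row 2. P = [[1, 2], [5]].
Insert 3: appended to row 1. P = [[1, 2, 3], [5]].
Insert 6: appended to row 1. P = [[1, 2, 3, 6], [5]].
Insert 4: 4 bumps 6 from row 1; 6 appends to row 2. P = [[1, 2, 3, 4], [5, 6]].
Insert 7: appended to row 1. P = [[1, 2, 3, 4, 7], [5, 6]].

So P = [[1, 2, 3, 4, 7], [5, 6]], Q = [[1, 2, 4, 5, 7], [3, 6]].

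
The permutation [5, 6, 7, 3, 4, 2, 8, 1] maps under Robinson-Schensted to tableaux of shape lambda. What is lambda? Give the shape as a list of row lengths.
Row-insert each entry into an empty tableau.

After inserting 5: P = [[5]].
After inserting 6: P = [[5, 6]].
After inserting 7: P = [[5, 6, 7]].
After inserting 3: P = [[3, 6, 7], [5]].
After inserting 4: P = [[3, 4, 7], [5, 6]].
After inserting 2: P = [[2, 4, 7], [3, 6], [5]].
After inserting 8: P = [[2, 4, 7, 8], [3, 6], [5]].
After inserting 1: P = [[1, 4, 7, 8], [2, 6], [3], [5]].

The final insertion tableau P = [[1, 4, 7, 8], [2, 6], [3], [5]] has shape [4, 2, 1, 1].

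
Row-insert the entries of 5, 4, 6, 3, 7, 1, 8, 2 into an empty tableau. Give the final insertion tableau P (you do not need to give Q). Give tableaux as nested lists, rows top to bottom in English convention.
P = [[1, 2, 7, 8], [3, 6], [4], [5]]

Insert 5: appended to row 1. P = [[5]].
Insert 4: 4 bumps 5 from row 1; 5 starts row 2. P = [[4], [5]].
Insert 6: appended to row 1. P = [[4, 6], [5]].
Insert 3: 3 bumps 4 from row 1; 4 bumps 5 from row 2; 5 starts row 3. P = [[3, 6], [4], [5]].
Insert 7: appended to row 1. P = [[3, 6, 7], [4], [5]].
Insert 1: 1 bumps 3 from row 1; 3 bumps 4 from row 2; 4 bumps 5 from row 3; 5 starts row 4. P = [[1, 6, 7], [3], [4], [5]].
Insert 8: appended to row 1. P = [[1, 6, 7, 8], [3], [4], [5]].
Insert 2: 2 bumps 6 from row 1; 6 appends to row 2. P = [[1, 2, 7, 8], [3, 6], [4], [5]].

So P = [[1, 2, 7, 8], [3, 6], [4], [5]].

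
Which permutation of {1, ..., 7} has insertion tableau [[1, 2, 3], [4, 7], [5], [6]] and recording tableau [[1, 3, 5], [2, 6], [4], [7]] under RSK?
Reverse the RSK construction: for i from n down to 1, find the cell of Q containing i, remove the entry at that cell from P, and reverse-bump it up through P; the value ejected from row 1 is w(i).

Step i=7: Q has 7 at row 4, column 1; remove 6 from row 4 of P and reverse-bump: 6 enters row 3 and ejects 5; 5 enters row 2 and ejects 4; 4 enters row 1 and ejects 3. So w(7) = 3. P is now [[1, 2, 4], [5, 7], [6]].
Step i=6: Q has 6 at row 2, column 2; remove 7 from row 2 of P and reverse-bump: 7 enters row 1 and ejects 4. So w(6) = 4. P is now [[1, 2, 7], [5], [6]].
Step i=5: Q has 5 at row 1, column 3; remove that cell from P, ejecting 7. So w(5) = 7. P is now [[1, 2], [5], [6]].
Step i=4: Q has 4 at row 3, column 1; remove 6 from row 3 of P and reverse-bump: 6 enters row 2 and ejects 5; 5 enters row 1 and ejects 2. So w(4) = 2. P is now [[1, 5], [6]].
Step i=3: Q has 3 at row 1, column 2; remove that cell from P, ejecting 5. So w(3) = 5. P is now [[1], [6]].
Step i=2: Q has 2 at row 2, column 1; remove 6 from row 2 of P and reverse-bump: 6 enters row 1 and ejects 1. So w(2) = 1. P is now [[6]].
Step i=1: Q has 1 at row 1, column 1; remove that cell from P, ejecting 6. So w(1) = 6. P is now [].

So w = 6 1 5 2 7 4 3.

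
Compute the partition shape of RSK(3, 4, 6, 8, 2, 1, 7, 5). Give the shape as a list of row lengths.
Row-insert each entry into an empty tableau.

After inserting 3: P = [[3]].
After inserting 4: P = [[3, 4]].
After inserting 6: P = [[3, 4, 6]].
After inserting 8: P = [[3, 4, 6, 8]].
After inserting 2: P = [[2, 4, 6, 8], [3]].
After inserting 1: P = [[1, 4, 6, 8], [2], [3]].
After inserting 7: P = [[1, 4, 6, 7], [2, 8], [3]].
After inserting 5: P = [[1, 4, 5, 7], [2, 6], [3, 8]].

The final insertion tableau P = [[1, 4, 5, 7], [2, 6], [3, 8]] has shape [4, 2, 2].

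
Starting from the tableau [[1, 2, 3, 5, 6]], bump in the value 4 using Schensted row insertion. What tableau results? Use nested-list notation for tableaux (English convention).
[[1, 2, 3, 4, 6], [5]]

In row 1, 4 replaces 5 (the leftmost entry greater than 4); 5 is bumped to row 2. 5 starts a new row 2. The new tableau is [[1, 2, 3, 4, 6], [5]].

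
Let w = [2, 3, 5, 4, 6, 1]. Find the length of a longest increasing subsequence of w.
4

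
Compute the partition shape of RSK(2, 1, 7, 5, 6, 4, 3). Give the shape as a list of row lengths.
Row-insert each entry into an empty tableau.

After inserting 2: P = [[2]].
After inserting 1: P = [[1], [2]].
After inserting 7: P = [[1, 7], [2]].
After inserting 5: P = [[1, 5], [2, 7]].
After inserting 6: P = [[1, 5, 6], [2, 7]].
After inserting 4: P = [[1, 4, 6], [2, 5], [7]].
After inserting 3: P = [[1, 3, 6], [2, 4], [5], [7]].

The final insertion tableau P = [[1, 3, 6], [2, 4], [5], [7]] has shape [3, 2, 1, 1].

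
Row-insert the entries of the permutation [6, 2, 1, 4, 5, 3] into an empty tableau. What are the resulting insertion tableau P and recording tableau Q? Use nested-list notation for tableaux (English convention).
P = [[1, 3, 5], [2, 4], [6]], Q = [[1, 4, 5], [2, 6], [3]]

Insert each entry of the permutation into P by Schensted row insertion, recording in Q the position of each new cell.

Insert 6: appended to row 1. P = [[6]].
Insert 2: 2 bumps 6 from row 1; 6 starts row 2. P = [[2], [6]].
Insert 1: 1 bumps 2 from row 1; 2 bumps 6 from row 2; 6 starts row 3. P = [[1], [2], [6]].
Insert 4: appended to row 1. P = [[1, 4], [2], [6]].
Insert 5: appended to row 1. P = [[1, 4, 5], [2], [6]].
Insert 3: 3 bumps 4 from row 1; 4 appends to row 2. P = [[1, 3, 5], [2, 4], [6]].

So P = [[1, 3, 5], [2, 4], [6]], Q = [[1, 4, 5], [2, 6], [3]].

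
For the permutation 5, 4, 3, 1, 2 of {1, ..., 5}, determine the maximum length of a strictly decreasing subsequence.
4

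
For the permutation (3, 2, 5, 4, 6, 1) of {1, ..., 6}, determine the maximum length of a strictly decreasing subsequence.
3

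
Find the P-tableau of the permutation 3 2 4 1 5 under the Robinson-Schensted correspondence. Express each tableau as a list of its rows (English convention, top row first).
Insert 3: appended to row 1. P = [[3]].
Insert 2: 2 bumps 3 from row 1; 3 starts row 2. P = [[2], [3]].
Insert 4: appended to row 1. P = [[2, 4], [3]].
Insert 1: 1 bumps 2 from row 1; 2 bumps 3 from row 2; 3 starts row 3. P = [[1, 4], [2], [3]].
Insert 5: appended to row 1. P = [[1, 4, 5], [2], [3]].

So P = [[1, 4, 5], [2], [3]].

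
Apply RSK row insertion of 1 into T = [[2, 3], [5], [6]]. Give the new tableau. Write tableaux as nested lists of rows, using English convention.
In row 1, 1 replaces 2 (the leftmost entry greater than 1); 2 is bumped to row 2. In row 2, 2 replaces 5 (the leftmost entry greater than 2); 5 is bumped to row 3. In row 3, 5 replaces 6 (the leftmost entry greater than 5); 6 is bumped to row 4. 6 starts a new row 4. The new tableau is [[1, 3], [2], [5], [6]].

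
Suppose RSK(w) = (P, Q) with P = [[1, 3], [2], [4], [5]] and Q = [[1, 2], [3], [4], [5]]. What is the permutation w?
2 5 4 3 1

Reverse the RSK construction: for i from n down to 1, find the cell of Q containing i, remove the entry at that cell from P, and reverse-bump it up through P; the value ejected from row 1 is w(i).

Step i=5: Q has 5 at row 4, column 1; remove 5 from row 4 of P and reverse-bump: 5 enters row 3 and ejects 4; 4 enters row 2 and ejects 2; 2 enters row 1 and ejects 1. So w(5) = 1. P is now [[2, 3], [4], [5]].
Step i=4: Q has 4 at row 3, column 1; remove 5 from row 3 of P and reverse-bump: 5 enters row 2 and ejects 4; 4 enters row 1 and ejects 3. So w(4) = 3. P is now [[2, 4], [5]].
Step i=3: Q has 3 at row 2, column 1; remove 5 from row 2 of P and reverse-bump: 5 enters row 1 and ejects 4. So w(3) = 4. P is now [[2, 5]].
Step i=2: Q has 2 at row 1, column 2; remove that cell from P, ejecting 5. So w(2) = 5. P is now [[2]].
Step i=1: Q has 1 at row 1, column 1; remove that cell from P, ejecting 2. So w(1) = 2. P is now [].

So w = 2 5 4 3 1.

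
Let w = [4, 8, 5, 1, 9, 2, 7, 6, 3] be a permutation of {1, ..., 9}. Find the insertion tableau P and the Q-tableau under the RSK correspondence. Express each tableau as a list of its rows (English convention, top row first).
P = [[1, 2, 3], [4, 5, 6], [7, 9], [8]], Q = [[1, 2, 5], [3, 6, 7], [4, 8], [9]]

Insert each entry of the permutation into P by Schensted row insertion, recording in Q the position of each new cell.

After inserting 4: P = [[4]].
After inserting 8: P = [[4, 8]].
After inserting 5: P = [[4, 5], [8]].
After inserting 1: P = [[1, 5], [4], [8]].
After inserting 9: P = [[1, 5, 9], [4], [8]].
After inserting 2: P = [[1, 2, 9], [4, 5], [8]].
After inserting 7: P = [[1, 2, 7], [4, 5, 9], [8]].
After inserting 6: P = [[1, 2, 6], [4, 5, 7], [8, 9]].
After inserting 3: P = [[1, 2, 3], [4, 5, 6], [7, 9], [8]].

So P = [[1, 2, 3], [4, 5, 6], [7, 9], [8]], Q = [[1, 2, 5], [3, 6, 7], [4, 8], [9]].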